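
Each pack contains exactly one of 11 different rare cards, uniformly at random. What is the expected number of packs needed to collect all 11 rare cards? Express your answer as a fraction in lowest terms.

After i distinct types are collected, each trial gives a new one with probability (11−i)/11, so the expected wait for the next new type is 11/(11−i).
E = 11/11 + 11/10 + 11/9 + 11/8 + 11/7 + 11/6 + 11/5 + 11/4 + 11/3 + 11/2 + 11/1 = 83711/2520.

83711/2520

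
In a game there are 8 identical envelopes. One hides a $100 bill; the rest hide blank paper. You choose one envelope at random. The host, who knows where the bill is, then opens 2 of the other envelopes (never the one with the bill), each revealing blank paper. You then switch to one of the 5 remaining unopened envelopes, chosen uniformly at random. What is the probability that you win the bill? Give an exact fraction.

Your original envelope holds the bill with probability 1/8, so the other 7 collectively hold it with probability 7/8.
The host can always find 2 empty envelopes to open, so the reveals don't change that 7/8; it is now spread over the 5 remaining unopened envelopes.
P(win by switching) = (7/8) · (1/5) = 7/40.

7/40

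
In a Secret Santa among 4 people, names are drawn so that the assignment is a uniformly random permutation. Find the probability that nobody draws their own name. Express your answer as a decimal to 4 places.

0.3750

This is the derangement probability: permutations of 4 with no fixed point.
D(4) = 4! · (1 − 1/1! + 1/2! − ··· + (−1)^4/4!) = 9.
P = 9/24 = 3/8 ≈ 0.3750.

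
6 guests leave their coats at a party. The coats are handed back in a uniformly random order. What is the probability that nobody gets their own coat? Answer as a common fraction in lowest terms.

This is the derangement probability: permutations of 6 with no fixed point.
D(6) = 6! · (1 − 1/1! + 1/2! − ··· + (−1)^6/6!) = 265.
P = 265/720 = 53/144.

53/144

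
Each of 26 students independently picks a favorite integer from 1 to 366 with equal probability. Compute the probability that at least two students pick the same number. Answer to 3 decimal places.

0.597

It's easier to compute the probability that all 26 are distinct.
P(all distinct) = 366/366 · 365/366 · ··· · 341/366 ≈ 0.403.
So the probability of at least one match is 1 − 0.403 = 0.597.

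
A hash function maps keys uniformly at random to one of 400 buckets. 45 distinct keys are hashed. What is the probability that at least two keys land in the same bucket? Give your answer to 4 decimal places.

It's easier to compute the probability that all 45 are distinct.
P(all distinct) = 400/400 · 399/400 · ··· · 356/400 ≈ 0.0764.
So the probability of at least one match is 1 − 0.0764 = 0.9236.

0.9236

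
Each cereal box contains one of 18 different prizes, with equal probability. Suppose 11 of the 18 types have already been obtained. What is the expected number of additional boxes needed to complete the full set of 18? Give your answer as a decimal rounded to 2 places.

Starting from 11 distinct types, each trial gives a new one with probability (18−i)/18 when i types are held, so the wait for the next new type is 18/(18−i).
E = 18/7 + 18/6 + 18/5 + 18/4 + 18/3 + 18/2 + 18/1 = 3267/70 ≈ 46.67.

46.67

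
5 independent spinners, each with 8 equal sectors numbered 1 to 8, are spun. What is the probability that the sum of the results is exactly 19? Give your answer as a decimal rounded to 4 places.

There are 8^5 = 32768 equally likely outcomes.
The number of ordered 5-tuples from {1,…,8} summing to 19 is 2010.
P(sum = 19) = 2010/32768 = 1005/16384 ≈ 0.0613.

0.0613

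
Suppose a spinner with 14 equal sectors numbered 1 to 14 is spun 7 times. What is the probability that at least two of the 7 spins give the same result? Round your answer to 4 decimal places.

P(all 7 different) = 14/14 · 13/14 · ··· · 8/14 ≈ 0.1641.
P(at least two equal) = 1 − 0.1641 = 0.8359.

0.8359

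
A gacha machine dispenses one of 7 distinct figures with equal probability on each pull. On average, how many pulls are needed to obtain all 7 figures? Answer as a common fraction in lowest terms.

After i distinct types are collected, each trial gives a new one with probability (7−i)/7, so the expected wait for the next new type is 7/(7−i).
E = 7/7 + 7/6 + 7/5 + 7/4 + 7/3 + 7/2 + 7/1 = 363/20.

363/20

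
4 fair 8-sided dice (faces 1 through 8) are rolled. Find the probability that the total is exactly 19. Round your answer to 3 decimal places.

0.082

There are 8^4 = 4096 equally likely outcomes.
The number of ordered 4-tuples from {1,…,8} summing to 19 is 336.
P(sum = 19) = 336/4096 = 21/256 ≈ 0.082.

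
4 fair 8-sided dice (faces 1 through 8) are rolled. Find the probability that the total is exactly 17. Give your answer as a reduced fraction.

21/256

There are 8^4 = 4096 equally likely outcomes.
The number of ordered 4-tuples from {1,…,8} summing to 17 is 336.
P(sum = 17) = 336/4096 = 21/256.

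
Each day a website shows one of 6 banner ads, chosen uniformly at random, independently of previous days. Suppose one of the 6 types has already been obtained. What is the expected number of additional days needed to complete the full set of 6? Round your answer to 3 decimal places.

13.700

Starting from 1 distinct type, each trial gives a new one with probability (6−i)/6 when i types are held, so the wait for the next new type is 6/(6−i).
E = 6/5 + 6/4 + 6/3 + 6/2 + 6/1 = 137/10 ≈ 13.700.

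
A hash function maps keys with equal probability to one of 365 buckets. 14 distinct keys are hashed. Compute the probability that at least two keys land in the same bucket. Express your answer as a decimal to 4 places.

It's easier to compute the probability that all 14 are distinct.
P(all distinct) = 365/365 · 364/365 · ··· · 352/365 ≈ 0.7769.
So the probability of at least one match is 1 − 0.7769 = 0.2231.

0.2231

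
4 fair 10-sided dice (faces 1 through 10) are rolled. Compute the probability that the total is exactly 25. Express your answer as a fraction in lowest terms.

There are 10^4 = 10000 equally likely outcomes.
The number of ordered 4-tuples from {1,…,10} summing to 25 is 592.
P(sum = 25) = 592/10000 = 37/625.

37/625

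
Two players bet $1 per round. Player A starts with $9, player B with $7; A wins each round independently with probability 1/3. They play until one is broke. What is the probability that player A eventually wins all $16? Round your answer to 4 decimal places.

Let r = q/p = (2/3)/(1/3) = 2. The recurrence P(i) = p·P(i+1) + q·P(i−1) with P(0)=0, P(16)=1 gives P(i) = (1 − r^i)/(1 − r^16).
P(9) = (1 − (2)^9) / (1 − (2)^16) = 511/65535 ≈ 0.0078.

0.0078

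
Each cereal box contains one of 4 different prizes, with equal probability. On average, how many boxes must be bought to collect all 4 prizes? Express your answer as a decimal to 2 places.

After i distinct types are collected, each trial gives a new one with probability (4−i)/4, so the expected wait for the next new type is 4/(4−i).
E = 4/4 + 4/3 + 4/2 + 4/1 = 25/3 ≈ 8.33.

8.33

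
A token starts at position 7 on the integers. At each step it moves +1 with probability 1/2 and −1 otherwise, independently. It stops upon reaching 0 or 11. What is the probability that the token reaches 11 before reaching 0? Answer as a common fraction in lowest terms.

With a fair step, P(i) = ½P(i−1) + ½P(i+1) with P(0)=0, P(11)=1 has the linear solution P(i) = i/11.
P(7) = 7/11.

7/11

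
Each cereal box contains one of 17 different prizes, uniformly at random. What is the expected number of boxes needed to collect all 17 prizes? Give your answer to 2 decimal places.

58.47

After i distinct types are collected, each trial gives a new one with probability (17−i)/17, so the expected wait for the next new type is 17/(17−i).
E = 17/17 + 17/16 + 17/15 + 17/14 + 17/13 + 17/12 + 17/11 + 17/10 + 17/9 + 17/8 + 17/7 + 17/6 + 17/5 + 17/4 + 17/3 + 17/2 + 17/1 = 42142223/720720 ≈ 58.47.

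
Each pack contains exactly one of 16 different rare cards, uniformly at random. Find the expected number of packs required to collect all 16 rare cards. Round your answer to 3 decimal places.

54.092

After i distinct types are collected, each trial gives a new one with probability (16−i)/16, so the expected wait for the next new type is 16/(16−i).
E = 16/16 + 16/15 + 16/14 + 16/13 + 16/12 + 16/11 + 16/10 + 16/9 + 16/8 + 16/7 + 16/6 + 16/5 + 16/4 + 16/3 + 16/2 + 16/1 = 2436559/45045 ≈ 54.092.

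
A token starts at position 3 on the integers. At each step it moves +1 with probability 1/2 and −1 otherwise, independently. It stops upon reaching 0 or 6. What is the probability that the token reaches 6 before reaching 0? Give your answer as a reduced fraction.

1/2

With a fair step, P(i) = ½P(i−1) + ½P(i+1) with P(0)=0, P(6)=1 has the linear solution P(i) = i/6.
P(3) = 3/6 = 1/2.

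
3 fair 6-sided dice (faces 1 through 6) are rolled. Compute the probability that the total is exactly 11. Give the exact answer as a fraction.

There are 6^3 = 216 equally likely outcomes.
The number of ordered 3-tuples from {1,…,6} summing to 11 is 27.
P(sum = 11) = 27/216 = 1/8.

1/8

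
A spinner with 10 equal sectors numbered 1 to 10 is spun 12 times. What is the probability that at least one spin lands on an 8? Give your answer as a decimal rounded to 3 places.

P(no spin lands on an 8) = (9/10)^12 ≈ 0.282.
P(at least one) = 1 − 0.282 = 0.718.

0.718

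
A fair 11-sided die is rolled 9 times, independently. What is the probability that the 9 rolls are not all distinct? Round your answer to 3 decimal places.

0.992

P(all 9 different) = 11/11 · 10/11 · ··· · 3/11 ≈ 0.008.
P(at least two equal) = 1 − 0.008 = 0.992.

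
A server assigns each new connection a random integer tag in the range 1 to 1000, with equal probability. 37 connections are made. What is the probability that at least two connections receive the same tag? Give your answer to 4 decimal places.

0.4905

It's easier to compute the probability that all 37 are distinct.
P(all distinct) = 1000/1000 · 999/1000 · ··· · 964/1000 ≈ 0.5095.
So the probability of at least one match is 1 − 0.5095 = 0.4905.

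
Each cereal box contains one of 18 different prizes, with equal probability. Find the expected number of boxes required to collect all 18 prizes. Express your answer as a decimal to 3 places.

62.912

After i distinct types are collected, each trial gives a new one with probability (18−i)/18, so the expected wait for the next new type is 18/(18−i).
E = 18/18 + 18/17 + 18/16 + 18/15 + 18/14 + 18/13 + 18/12 + 18/11 + 18/10 + 18/9 + 18/8 + 18/7 + 18/6 + 18/5 + 18/4 + 18/3 + 18/2 + 18/1 = 42822903/680680 ≈ 62.912.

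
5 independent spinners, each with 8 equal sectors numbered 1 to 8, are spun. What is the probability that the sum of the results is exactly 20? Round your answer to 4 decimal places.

0.0679

There are 8^5 = 32768 equally likely outcomes.
The number of ordered 5-tuples from {1,…,8} summing to 20 is 2226.
P(sum = 20) = 2226/32768 = 1113/16384 ≈ 0.0679.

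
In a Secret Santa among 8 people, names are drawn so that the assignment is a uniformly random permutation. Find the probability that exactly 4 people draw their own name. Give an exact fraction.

Choose which 4 of the 8 are fixed: C(8,4) = 70 ways.
The remaining 4 must have no fixed point: D(4) = 9.
P = 70·9/40320 = 1/64.

1/64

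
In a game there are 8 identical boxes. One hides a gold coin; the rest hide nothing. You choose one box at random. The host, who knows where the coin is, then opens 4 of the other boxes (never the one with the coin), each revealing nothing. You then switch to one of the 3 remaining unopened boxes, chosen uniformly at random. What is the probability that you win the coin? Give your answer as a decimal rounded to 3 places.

0.292

Your original box holds the coin with probability 1/8, so the other 7 collectively hold it with probability 7/8.
The host can always find 4 empty boxes to open, so the reveals don't change that 7/8; it is now spread over the 3 remaining unopened boxes.
P(win by switching) = (7/8) · (1/3) = 7/24 ≈ 0.292.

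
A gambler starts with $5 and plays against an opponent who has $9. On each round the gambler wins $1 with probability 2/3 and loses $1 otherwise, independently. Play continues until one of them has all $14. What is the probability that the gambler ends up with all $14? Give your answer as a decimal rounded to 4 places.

0.9688

Let r = q/p = (1/3)/(2/3) = 1/2. The recurrence P(i) = p·P(i+1) + q·P(i−1) with P(0)=0, P(14)=1 gives P(i) = (1 − r^i)/(1 − r^14).
P(5) = (1 − (1/2)^5) / (1 − (1/2)^14) = 15872/16383 ≈ 0.9688.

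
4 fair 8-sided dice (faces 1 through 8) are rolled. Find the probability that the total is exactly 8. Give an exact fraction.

There are 8^4 = 4096 equally likely outcomes.
The number of ordered 4-tuples from {1,…,8} summing to 8 is 35.
P(sum = 8) = 35/4096.

35/4096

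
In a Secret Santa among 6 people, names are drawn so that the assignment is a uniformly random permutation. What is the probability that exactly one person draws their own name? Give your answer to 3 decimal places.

0.367

Choose which one is fixed: C(6,1) = 6 ways.
The remaining 5 must have no fixed point: D(5) = 44.
P = 6·44/720 = 11/30 ≈ 0.367.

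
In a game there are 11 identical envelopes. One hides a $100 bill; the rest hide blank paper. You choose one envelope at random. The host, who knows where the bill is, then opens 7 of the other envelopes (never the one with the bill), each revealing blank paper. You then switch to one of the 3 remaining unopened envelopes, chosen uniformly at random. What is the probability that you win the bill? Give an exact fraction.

10/33

Your original envelope holds the bill with probability 1/11, so the other 10 collectively hold it with probability 10/11.
The host can always find 7 empty envelopes to open, so the reveals don't change that 10/11; it is now spread over the 3 remaining unopened envelopes.
P(win by switching) = (10/11) · (1/3) = 10/33.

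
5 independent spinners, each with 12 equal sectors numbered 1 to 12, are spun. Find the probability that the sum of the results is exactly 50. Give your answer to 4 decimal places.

There are 12^5 = 248832 equally likely outcomes.
The number of ordered 5-tuples from {1,…,12} summing to 50 is 1001.
P(sum = 50) = 1001/248832 ≈ 0.0040.

0.0040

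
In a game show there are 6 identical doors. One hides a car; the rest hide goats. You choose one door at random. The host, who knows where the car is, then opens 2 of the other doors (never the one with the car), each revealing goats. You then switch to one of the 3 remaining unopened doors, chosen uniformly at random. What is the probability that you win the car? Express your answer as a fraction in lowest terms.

Your original door holds the car with probability 1/6, so the other 5 collectively hold it with probability 5/6.
The host can always find 2 empty doors to open, so the reveals don't change that 5/6; it is now spread over the 3 remaining unopened doors.
P(win by switching) = (5/6) · (1/3) = 5/18.

5/18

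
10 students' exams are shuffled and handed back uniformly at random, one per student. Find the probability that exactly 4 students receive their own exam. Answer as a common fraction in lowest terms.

53/3456

Choose which 4 of the 10 are fixed: C(10,4) = 210 ways.
The remaining 6 must have no fixed point: D(6) = 265.
P = 210·265/3628800 = 53/3456.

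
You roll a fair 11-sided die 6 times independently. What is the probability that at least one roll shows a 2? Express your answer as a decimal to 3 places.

P(no roll shows a 2) = (10/11)^6 ≈ 0.564.
P(at least one) = 1 − 0.564 = 0.436.

0.436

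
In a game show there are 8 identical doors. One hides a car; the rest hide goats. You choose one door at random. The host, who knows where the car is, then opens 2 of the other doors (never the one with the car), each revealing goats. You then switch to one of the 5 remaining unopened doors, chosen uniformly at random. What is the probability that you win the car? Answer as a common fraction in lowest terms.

Your original door holds the car with probability 1/8, so the other 7 collectively hold it with probability 7/8.
The host can always find 2 empty doors to open, so the reveals don't change that 7/8; it is now spread over the 5 remaining unopened doors.
P(win by switching) = (7/8) · (1/5) = 7/40.

7/40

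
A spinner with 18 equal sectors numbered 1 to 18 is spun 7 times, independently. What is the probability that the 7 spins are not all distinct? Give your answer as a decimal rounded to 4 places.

P(all 7 different) = 18/18 · 17/18 · ··· · 12/18 ≈ 0.2620.
P(at least two equal) = 1 − 0.2620 = 0.7380.

0.7380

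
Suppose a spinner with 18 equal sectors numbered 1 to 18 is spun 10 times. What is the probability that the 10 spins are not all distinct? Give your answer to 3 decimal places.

P(all 10 different) = 18/18 · 17/18 · ··· · 9/18 ≈ 0.044.
P(at least two equal) = 1 − 0.044 = 0.956.

0.956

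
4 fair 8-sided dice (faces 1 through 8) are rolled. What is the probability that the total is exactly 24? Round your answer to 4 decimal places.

0.0393

There are 8^4 = 4096 equally likely outcomes.
The number of ordered 4-tuples from {1,…,8} summing to 24 is 161.
P(sum = 24) = 161/4096 ≈ 0.0393.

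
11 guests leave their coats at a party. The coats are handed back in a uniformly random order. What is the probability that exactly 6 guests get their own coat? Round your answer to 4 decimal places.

0.0005

Choose which 6 of the 11 are fixed: C(11,6) = 462 ways.
The remaining 5 must have no fixed point: D(5) = 44.
P = 462·44/39916800 = 11/21600 ≈ 0.0005.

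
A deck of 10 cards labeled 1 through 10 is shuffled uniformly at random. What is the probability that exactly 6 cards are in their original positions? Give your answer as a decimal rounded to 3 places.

0.001

Choose which 6 of the 10 are fixed: C(10,6) = 210 ways.
The remaining 4 must have no fixed point: D(4) = 9.
P = 210·9/3628800 = 1/1920 ≈ 0.001.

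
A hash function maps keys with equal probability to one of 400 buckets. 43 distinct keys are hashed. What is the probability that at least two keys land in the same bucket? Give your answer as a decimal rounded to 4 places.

It's easier to compute the probability that all 43 are distinct.
P(all distinct) = 400/400 · 399/400 · ··· · 358/400 ≈ 0.0961.
So the probability of at least one match is 1 − 0.0961 = 0.9039.

0.9039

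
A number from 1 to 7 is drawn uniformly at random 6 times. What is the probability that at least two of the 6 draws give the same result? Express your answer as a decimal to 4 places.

0.9572

P(all 6 different) = 7/7 · 6/7 · ··· · 2/7 ≈ 0.0428.
P(at least two equal) = 1 − 0.0428 = 0.9572.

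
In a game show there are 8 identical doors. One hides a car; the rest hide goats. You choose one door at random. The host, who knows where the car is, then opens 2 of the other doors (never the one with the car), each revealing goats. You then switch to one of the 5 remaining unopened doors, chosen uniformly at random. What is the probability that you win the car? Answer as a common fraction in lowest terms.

7/40

Your original door holds the car with probability 1/8, so the other 7 collectively hold it with probability 7/8.
The host can always find 2 empty doors to open, so the reveals don't change that 7/8; it is now spread over the 5 remaining unopened doors.
P(win by switching) = (7/8) · (1/5) = 7/40.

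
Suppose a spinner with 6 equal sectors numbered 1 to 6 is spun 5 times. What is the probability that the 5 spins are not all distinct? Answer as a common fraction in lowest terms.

P(all 5 different) = 6/6 · 5/6 · ··· · 2/6 = 5/54.
P(at least two equal) = 1 − 5/54 = 49/54.

49/54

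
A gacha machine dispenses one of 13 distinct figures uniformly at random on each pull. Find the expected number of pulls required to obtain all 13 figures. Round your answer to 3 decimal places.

41.342

After i distinct types are collected, each trial gives a new one with probability (13−i)/13, so the expected wait for the next new type is 13/(13−i).
E = 13/13 + 13/12 + 13/11 + 13/10 + 13/9 + 13/8 + 13/7 + 13/6 + 13/5 + 13/4 + 13/3 + 13/2 + 13/1 = 1145993/27720 ≈ 41.342.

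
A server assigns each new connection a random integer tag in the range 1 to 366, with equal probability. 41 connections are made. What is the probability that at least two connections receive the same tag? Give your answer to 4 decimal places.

0.9025

It's easier to compute the probability that all 41 are distinct.
P(all distinct) = 366/366 · 365/366 · ··· · 326/366 ≈ 0.0975.
So the probability of at least one match is 1 − 0.0975 = 0.9025.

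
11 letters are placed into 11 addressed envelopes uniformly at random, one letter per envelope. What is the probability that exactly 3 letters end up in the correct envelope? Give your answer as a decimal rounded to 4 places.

Choose which 3 of the 11 are fixed: C(11,3) = 165 ways.
The remaining 8 must have no fixed point: D(8) = 14833.
P = 165·14833/39916800 = 2119/34560 ≈ 0.0613.

0.0613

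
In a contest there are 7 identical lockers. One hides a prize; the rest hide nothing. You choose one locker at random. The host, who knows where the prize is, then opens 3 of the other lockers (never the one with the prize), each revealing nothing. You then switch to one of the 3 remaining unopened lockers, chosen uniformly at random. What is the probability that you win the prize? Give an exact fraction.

Your original locker holds the prize with probability 1/7, so the other 6 collectively hold it with probability 6/7.
The host can always find 3 empty lockers to open, so the reveals don't change that 6/7; it is now spread over the 3 remaining unopened lockers.
P(win by switching) = (6/7) · (1/3) = 2/7.

2/7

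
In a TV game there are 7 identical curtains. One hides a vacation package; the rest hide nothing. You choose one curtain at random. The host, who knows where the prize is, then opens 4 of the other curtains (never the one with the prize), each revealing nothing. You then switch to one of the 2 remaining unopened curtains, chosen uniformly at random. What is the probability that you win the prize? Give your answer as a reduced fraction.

3/7

Your original curtain holds the prize with probability 1/7, so the other 6 collectively hold it with probability 6/7.
The host can always find 4 empty curtains to open, so the reveals don't change that 6/7; it is now spread over the 2 remaining unopened curtains.
P(win by switching) = (6/7) · (1/2) = 3/7.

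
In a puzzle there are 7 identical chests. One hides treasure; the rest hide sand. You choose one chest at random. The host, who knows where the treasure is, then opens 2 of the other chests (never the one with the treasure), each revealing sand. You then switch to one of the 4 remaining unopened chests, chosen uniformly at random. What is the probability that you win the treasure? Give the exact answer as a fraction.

Your original chest holds the treasure with probability 1/7, so the other 6 collectively hold it with probability 6/7.
The host can always find 2 empty chests to open, so the reveals don't change that 6/7; it is now spread over the 4 remaining unopened chests.
P(win by switching) = (6/7) · (1/4) = 3/14.

3/14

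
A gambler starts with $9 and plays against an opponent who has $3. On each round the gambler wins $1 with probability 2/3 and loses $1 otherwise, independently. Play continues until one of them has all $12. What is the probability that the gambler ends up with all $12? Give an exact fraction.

584/585

Let r = q/p = (1/3)/(2/3) = 1/2. The recurrence P(i) = p·P(i+1) + q·P(i−1) with P(0)=0, P(12)=1 gives P(i) = (1 − r^i)/(1 − r^12).
P(9) = (1 − (1/2)^9) / (1 − (1/2)^12) = 584/585.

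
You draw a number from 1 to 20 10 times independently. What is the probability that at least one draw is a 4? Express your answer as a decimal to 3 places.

0.401

P(no draw is a 4) = (19/20)^10 ≈ 0.599.
P(at least one) = 1 − 0.599 = 0.401.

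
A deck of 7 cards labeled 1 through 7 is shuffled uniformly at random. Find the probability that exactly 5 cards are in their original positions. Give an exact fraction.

Choose which 5 of the 7 are fixed: C(7,5) = 21 ways.
The remaining 2 must have no fixed point: D(2) = 1.
P = 21·1/5040 = 1/240.

1/240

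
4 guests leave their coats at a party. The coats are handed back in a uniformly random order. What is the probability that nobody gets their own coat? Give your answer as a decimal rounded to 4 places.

0.3750

This is the derangement probability: permutations of 4 with no fixed point.
D(4) = 4! · (1 − 1/1! + 1/2! − ··· + (−1)^4/4!) = 9.
P = 9/24 = 3/8 ≈ 0.3750.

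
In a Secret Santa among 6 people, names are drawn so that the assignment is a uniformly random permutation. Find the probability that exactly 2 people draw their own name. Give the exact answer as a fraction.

Choose which 2 of the 6 are fixed: C(6,2) = 15 ways.
The remaining 4 must have no fixed point: D(4) = 9.
P = 15·9/720 = 3/16.

3/16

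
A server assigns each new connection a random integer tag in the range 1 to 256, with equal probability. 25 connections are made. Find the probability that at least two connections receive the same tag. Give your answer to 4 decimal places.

0.7021

It's easier to compute the probability that all 25 are distinct.
P(all distinct) = 256/256 · 255/256 · ··· · 232/256 ≈ 0.2979.
So the probability of at least one match is 1 − 0.2979 = 0.7021.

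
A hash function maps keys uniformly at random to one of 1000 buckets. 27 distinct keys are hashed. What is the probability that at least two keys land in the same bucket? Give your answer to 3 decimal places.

0.298

It's easier to compute the probability that all 27 are distinct.
P(all distinct) = 1000/1000 · 999/1000 · ··· · 974/1000 ≈ 0.702.
So the probability of at least one match is 1 − 0.702 = 0.298.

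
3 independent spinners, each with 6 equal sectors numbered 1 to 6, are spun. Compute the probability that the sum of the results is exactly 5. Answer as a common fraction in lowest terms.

1/36

There are 6^3 = 216 equally likely outcomes.
The number of ordered 3-tuples from {1,…,6} summing to 5 is 6.
P(sum = 5) = 6/216 = 1/36.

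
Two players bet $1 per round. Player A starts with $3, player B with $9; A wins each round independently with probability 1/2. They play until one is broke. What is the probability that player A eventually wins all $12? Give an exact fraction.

1/4

With a fair step, P(i) = ½P(i−1) + ½P(i+1) with P(0)=0, P(12)=1 has the linear solution P(i) = i/12.
P(3) = 3/12 = 1/4.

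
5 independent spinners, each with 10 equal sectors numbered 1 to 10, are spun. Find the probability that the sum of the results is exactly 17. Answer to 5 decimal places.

There are 10^5 = 100000 equally likely outcomes.
The number of ordered 5-tuples from {1,…,10} summing to 17 is 1745.
P(sum = 17) = 1745/100000 = 349/20000 ≈ 0.01745.

0.01745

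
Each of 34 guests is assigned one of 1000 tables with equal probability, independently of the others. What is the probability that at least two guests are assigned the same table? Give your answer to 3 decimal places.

0.433

It's easier to compute the probability that all 34 are distinct.
P(all distinct) = 1000/1000 · 999/1000 · ··· · 967/1000 ≈ 0.567.
So the probability of at least one match is 1 − 0.567 = 0.433.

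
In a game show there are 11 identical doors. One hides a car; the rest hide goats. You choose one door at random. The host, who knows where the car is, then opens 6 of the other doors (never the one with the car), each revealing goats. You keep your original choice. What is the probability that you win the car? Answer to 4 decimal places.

The host can always open 6 empty doors regardless of your choice, so the reveals give no information about your original door.
P(win by staying) = 1/11 ≈ 0.0909.

0.0909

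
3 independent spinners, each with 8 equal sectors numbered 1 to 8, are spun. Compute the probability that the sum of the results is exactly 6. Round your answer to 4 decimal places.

There are 8^3 = 512 equally likely outcomes.
The number of ordered 3-tuples from {1,…,8} summing to 6 is 10.
P(sum = 6) = 10/512 = 5/256 ≈ 0.0195.

0.0195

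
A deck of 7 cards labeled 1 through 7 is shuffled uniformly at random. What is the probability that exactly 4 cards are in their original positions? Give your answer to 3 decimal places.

Choose which 4 of the 7 are fixed: C(7,4) = 35 ways.
The remaining 3 must have no fixed point: D(3) = 2.
P = 35·2/5040 = 1/72 ≈ 0.014.

0.014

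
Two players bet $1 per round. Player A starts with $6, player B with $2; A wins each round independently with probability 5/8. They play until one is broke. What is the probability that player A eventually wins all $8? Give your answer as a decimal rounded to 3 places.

0.970

Let r = q/p = (3/8)/(5/8) = 3/5. The recurrence P(i) = p·P(i+1) + q·P(i−1) with P(0)=0, P(8)=1 gives P(i) = (1 − r^i)/(1 − r^8).
P(6) = (1 − (3/5)^6) / (1 − (3/5)^8) = 23275/24004 ≈ 0.970.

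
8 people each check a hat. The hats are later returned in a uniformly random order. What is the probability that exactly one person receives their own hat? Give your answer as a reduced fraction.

Choose which one is fixed: C(8,1) = 8 ways.
The remaining 7 must have no fixed point: D(7) = 1854.
P = 8·1854/40320 = 103/280.

103/280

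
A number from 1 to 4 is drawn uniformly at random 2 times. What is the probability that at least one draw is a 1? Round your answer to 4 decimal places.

0.4375

P(no draw is a 1) = (3/4)^2 ≈ 0.5625.
P(at least one) = 1 − 0.5625 = 0.4375.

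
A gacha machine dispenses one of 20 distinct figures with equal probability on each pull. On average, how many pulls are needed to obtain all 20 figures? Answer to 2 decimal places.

71.95

After i distinct types are collected, each trial gives a new one with probability (20−i)/20, so the expected wait for the next new type is 20/(20−i).
E = 20/20 + 20/19 + 20/18 + 20/17 + 20/16 + 20/15 + 20/14 + 20/13 + 20/12 + 20/11 + 20/10 + 20/9 + 20/8 + 20/7 + 20/6 + 20/5 + 20/4 + 20/3 + 20/2 + 20/1 = 279175675/3879876 ≈ 71.95.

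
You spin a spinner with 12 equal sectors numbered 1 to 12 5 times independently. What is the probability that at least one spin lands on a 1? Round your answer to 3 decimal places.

0.353

P(no spin lands on a 1) = (11/12)^5 ≈ 0.647.
P(at least one) = 1 − 0.647 = 0.353.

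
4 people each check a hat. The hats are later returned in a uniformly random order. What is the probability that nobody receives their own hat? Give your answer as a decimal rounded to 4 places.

0.3750

This is the derangement probability: permutations of 4 with no fixed point.
D(4) = 4! · (1 − 1/1! + 1/2! − ··· + (−1)^4/4!) = 9.
P = 9/24 = 3/8 ≈ 0.3750.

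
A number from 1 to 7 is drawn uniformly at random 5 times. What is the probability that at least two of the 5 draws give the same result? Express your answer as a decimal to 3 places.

0.850

P(all 5 different) = 7/7 · 6/7 · ··· · 3/7 ≈ 0.150.
P(at least two equal) = 1 − 0.150 = 0.850.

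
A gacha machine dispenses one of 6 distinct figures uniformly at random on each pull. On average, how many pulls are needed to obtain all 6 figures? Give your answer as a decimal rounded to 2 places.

After i distinct types are collected, each trial gives a new one with probability (6−i)/6, so the expected wait for the next new type is 6/(6−i).
E = 6/6 + 6/5 + 6/4 + 6/3 + 6/2 + 6/1 = 147/10 ≈ 14.70.

14.70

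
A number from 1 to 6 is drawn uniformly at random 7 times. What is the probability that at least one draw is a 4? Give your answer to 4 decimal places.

P(no draw is a 4) = (5/6)^7 ≈ 0.2791.
P(at least one) = 1 − 0.2791 = 0.7209.

0.7209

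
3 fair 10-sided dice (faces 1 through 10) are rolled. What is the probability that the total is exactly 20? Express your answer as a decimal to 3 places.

0.063

There are 10^3 = 1000 equally likely outcomes.
The number of ordered 3-tuples from {1,…,10} summing to 20 is 63.
P(sum = 20) = 63/1000 ≈ 0.063.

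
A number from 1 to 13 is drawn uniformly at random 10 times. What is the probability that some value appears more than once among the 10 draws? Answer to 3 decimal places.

0.992

P(all 10 different) = 13/13 · 12/13 · ··· · 4/13 ≈ 0.008.
P(at least two equal) = 1 − 0.008 = 0.992.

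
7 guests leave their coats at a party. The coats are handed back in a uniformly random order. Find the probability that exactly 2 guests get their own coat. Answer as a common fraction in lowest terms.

Choose which 2 of the 7 are fixed: C(7,2) = 21 ways.
The remaining 5 must have no fixed point: D(5) = 44.
P = 21·44/5040 = 11/60.

11/60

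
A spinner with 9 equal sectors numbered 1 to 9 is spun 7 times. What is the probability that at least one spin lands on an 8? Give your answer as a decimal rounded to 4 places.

P(no spin lands on an 8) = (8/9)^7 ≈ 0.4385.
P(at least one) = 1 − 0.4385 = 0.5615.

0.5615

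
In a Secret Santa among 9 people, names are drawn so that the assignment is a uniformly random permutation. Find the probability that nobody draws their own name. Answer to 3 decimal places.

This is the derangement probability: permutations of 9 with no fixed point.
D(9) = 9! · (1 − 1/1! + 1/2! − ··· + (−1)^9/9!) = 133496.
P = 133496/362880 = 16687/45360 ≈ 0.368.

0.368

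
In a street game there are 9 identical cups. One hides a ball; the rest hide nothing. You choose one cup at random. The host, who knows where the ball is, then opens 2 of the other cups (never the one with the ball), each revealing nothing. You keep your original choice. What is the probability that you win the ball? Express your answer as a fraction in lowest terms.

The host can always open 2 empty cups regardless of your choice, so the reveals give no information about your original cup.
P(win by staying) = 1/9.

1/9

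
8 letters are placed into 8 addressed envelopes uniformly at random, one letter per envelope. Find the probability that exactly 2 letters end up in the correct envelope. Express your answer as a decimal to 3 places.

0.184

Choose which 2 of the 8 are fixed: C(8,2) = 28 ways.
The remaining 6 must have no fixed point: D(6) = 265.
P = 28·265/40320 = 53/288 ≈ 0.184.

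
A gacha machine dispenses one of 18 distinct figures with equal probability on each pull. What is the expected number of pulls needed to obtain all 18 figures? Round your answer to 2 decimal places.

After i distinct types are collected, each trial gives a new one with probability (18−i)/18, so the expected wait for the next new type is 18/(18−i).
E = 18/18 + 18/17 + 18/16 + 18/15 + 18/14 + 18/13 + 18/12 + 18/11 + 18/10 + 18/9 + 18/8 + 18/7 + 18/6 + 18/5 + 18/4 + 18/3 + 18/2 + 18/1 = 42822903/680680 ≈ 62.91.

62.91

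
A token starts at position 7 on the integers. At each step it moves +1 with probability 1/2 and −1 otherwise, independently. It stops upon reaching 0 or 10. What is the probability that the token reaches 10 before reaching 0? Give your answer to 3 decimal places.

With a fair step, P(i) = ½P(i−1) + ½P(i+1) with P(0)=0, P(10)=1 has the linear solution P(i) = i/10.
P(7) = 7/10 ≈ 0.700.

0.700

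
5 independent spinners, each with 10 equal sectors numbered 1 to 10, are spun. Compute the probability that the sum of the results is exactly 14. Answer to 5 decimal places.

0.00715

There are 10^5 = 100000 equally likely outcomes.
The number of ordered 5-tuples from {1,…,10} summing to 14 is 715.
P(sum = 14) = 715/100000 = 143/20000 ≈ 0.00715.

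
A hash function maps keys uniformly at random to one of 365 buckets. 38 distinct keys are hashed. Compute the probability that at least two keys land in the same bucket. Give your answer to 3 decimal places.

0.864

It's easier to compute the probability that all 38 are distinct.
P(all distinct) = 365/365 · 364/365 · ··· · 328/365 ≈ 0.136.
So the probability of at least one match is 1 − 0.136 = 0.864.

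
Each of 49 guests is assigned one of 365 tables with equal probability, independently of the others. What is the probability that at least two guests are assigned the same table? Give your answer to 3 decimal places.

0.966

It's easier to compute the probability that all 49 are distinct.
P(all distinct) = 365/365 · 364/365 · ··· · 317/365 ≈ 0.034.
So the probability of at least one match is 1 − 0.034 = 0.966.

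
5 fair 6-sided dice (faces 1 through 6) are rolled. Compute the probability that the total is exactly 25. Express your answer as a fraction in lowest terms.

There are 6^5 = 7776 equally likely outcomes.
The number of ordered 5-tuples from {1,…,6} summing to 25 is 126.
P(sum = 25) = 126/7776 = 7/432.

7/432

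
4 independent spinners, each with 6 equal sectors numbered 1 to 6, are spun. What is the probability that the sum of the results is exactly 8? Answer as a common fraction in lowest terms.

There are 6^4 = 1296 equally likely outcomes.
The number of ordered 4-tuples from {1,…,6} summing to 8 is 35.
P(sum = 8) = 35/1296.

35/1296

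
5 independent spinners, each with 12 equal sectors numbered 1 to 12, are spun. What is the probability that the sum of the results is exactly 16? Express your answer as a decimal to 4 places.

0.0055

There are 12^5 = 248832 equally likely outcomes.
The number of ordered 5-tuples from {1,…,12} summing to 16 is 1365.
P(sum = 16) = 1365/248832 = 455/82944 ≈ 0.0055.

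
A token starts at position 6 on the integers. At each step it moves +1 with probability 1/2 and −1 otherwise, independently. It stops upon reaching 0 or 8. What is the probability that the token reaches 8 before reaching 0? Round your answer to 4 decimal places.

With a fair step, P(i) = ½P(i−1) + ½P(i+1) with P(0)=0, P(8)=1 has the linear solution P(i) = i/8.
P(6) = 6/8 = 3/4 ≈ 0.7500.

0.7500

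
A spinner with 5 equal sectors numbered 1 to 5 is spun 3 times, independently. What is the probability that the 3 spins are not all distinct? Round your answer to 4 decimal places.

0.5200

P(all 3 different) = 5/5 · 4/5 · ··· · 3/5 ≈ 0.4800.
P(at least two equal) = 1 − 0.4800 = 0.5200.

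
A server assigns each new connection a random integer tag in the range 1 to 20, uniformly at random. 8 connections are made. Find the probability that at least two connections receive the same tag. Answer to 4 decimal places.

It's easier to compute the probability that all 8 are distinct.
P(all distinct) = 20/20 · 19/20 · ··· · 13/20 ≈ 0.1984.
So the probability of at least one match is 1 − 0.1984 = 0.8016.

0.8016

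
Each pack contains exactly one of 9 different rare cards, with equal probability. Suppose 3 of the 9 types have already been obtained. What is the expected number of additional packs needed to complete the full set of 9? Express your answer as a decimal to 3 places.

Starting from 3 distinct types, each trial gives a new one with probability (9−i)/9 when i types are held, so the wait for the next new type is 9/(9−i).
E = 9/6 + 9/5 + 9/4 + 9/3 + 9/2 + 9/1 = 441/20 ≈ 22.050.

22.050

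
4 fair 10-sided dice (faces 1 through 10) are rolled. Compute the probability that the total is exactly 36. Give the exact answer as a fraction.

There are 10^4 = 10000 equally likely outcomes.
The number of ordered 4-tuples from {1,…,10} summing to 36 is 35.
P(sum = 36) = 35/10000 = 7/2000.

7/2000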